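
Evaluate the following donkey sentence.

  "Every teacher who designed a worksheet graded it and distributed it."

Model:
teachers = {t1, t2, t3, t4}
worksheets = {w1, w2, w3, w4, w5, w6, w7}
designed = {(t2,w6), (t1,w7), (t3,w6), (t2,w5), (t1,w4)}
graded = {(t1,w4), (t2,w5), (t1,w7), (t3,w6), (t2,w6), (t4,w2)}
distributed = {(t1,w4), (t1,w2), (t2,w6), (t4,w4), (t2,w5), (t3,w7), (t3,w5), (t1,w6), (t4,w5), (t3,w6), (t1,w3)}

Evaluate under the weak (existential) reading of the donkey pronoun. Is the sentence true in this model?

"it" takes "a worksheet" as antecedent — a donkey pronoun bound across the clause boundary.
Weak reading: every teacher t with some designed-worksheet has at least one designed-worksheet w such that graded(t,w) ∧ distributed(t,w).
Per teacher: t1:✓  t2:✓  t3:✓
Every teacher in the restrictor has a witness.

True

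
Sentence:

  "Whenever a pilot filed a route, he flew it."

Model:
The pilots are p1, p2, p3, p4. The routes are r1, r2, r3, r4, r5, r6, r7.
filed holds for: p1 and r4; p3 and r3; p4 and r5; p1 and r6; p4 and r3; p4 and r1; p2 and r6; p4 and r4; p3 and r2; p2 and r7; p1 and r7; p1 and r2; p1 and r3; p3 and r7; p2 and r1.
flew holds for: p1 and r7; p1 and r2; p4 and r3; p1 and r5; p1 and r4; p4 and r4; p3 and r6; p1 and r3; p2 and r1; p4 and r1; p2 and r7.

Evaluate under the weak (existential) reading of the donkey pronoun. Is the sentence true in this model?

"it" takes "a route" as antecedent — a donkey pronoun bound across the clause boundary.
Weak reading: every pilot p with some filed-route has at least one filed-route r such that flew(p,r).
Per pilot: p1:✓  p2:✓  p3:✗  p4:✓
p3 has no witness among its filed-routes.

False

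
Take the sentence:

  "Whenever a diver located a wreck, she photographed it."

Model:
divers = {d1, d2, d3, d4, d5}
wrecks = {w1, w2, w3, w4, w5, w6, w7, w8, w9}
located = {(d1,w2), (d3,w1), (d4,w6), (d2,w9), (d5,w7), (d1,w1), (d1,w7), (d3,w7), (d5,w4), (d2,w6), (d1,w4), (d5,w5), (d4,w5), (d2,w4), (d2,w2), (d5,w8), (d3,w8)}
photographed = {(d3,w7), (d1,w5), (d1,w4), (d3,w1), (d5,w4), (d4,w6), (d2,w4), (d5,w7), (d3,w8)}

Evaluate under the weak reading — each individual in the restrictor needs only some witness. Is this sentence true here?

True

"it" takes "a wreck" as antecedent — a donkey pronoun bound across the clause boundary.
Weak reading: every diver d with some located-wreck has at least one located-wreck w such that photographed(d,w).
Per diver: d1:✓  d2:✓  d3:✓  d4:✓  d5:✓
Every diver in the restrictor has a witness.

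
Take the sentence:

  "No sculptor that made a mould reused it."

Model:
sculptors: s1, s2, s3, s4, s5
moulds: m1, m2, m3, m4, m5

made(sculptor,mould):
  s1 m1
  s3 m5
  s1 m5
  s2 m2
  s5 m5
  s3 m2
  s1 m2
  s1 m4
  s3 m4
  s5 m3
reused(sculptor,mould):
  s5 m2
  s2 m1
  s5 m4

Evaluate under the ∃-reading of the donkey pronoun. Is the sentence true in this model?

"it" takes "a mould" as antecedent — a donkey pronoun bound across the clause boundary.
Truth condition: for no (s,m) with made(s,m) does reused(s,m) hold.
Restrictor pairs — does the scope hold? (s1,m1):fails  (s1,m2):fails  (s1,m4):fails  (s1,m5):fails  (s2,m2):fails  (s3,m2):fails  (s3,m4):fails  (s3,m5):fails  (s5,m3):fails  (s5,m5):fails
Scope holds for no restrictor pair, so the sentence is true.

True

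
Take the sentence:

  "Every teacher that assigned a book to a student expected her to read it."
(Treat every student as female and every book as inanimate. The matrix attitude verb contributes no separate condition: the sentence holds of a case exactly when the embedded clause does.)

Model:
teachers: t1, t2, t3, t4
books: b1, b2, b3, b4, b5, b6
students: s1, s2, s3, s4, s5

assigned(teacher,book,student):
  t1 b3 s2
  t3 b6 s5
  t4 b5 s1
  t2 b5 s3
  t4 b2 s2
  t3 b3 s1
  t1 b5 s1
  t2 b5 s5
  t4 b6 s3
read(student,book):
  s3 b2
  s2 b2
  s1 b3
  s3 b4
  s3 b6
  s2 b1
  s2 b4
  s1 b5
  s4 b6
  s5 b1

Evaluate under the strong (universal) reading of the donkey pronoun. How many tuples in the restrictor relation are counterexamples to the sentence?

4

"her" takes "a student" as antecedent and "it" takes "a book"; both are donkey pronouns co-varying with the restrictor.
Strong reading: for every (t,b,s) with assigned(t,b,s), read(s,b).
Restrictor triples: (t1,b3,s2)→read(s2,b3) ✗  (t1,b5,s1)→read(s1,b5) ✓  (t2,b5,s3)→read(s3,b5) ✗  (t2,b5,s5)→read(s5,b5) ✗  (t3,b3,s1)→read(s1,b3) ✓  (t3,b6,s5)→read(s5,b6) ✗  (t4,b2,s2)→read(s2,b2) ✓  (t4,b5,s1)→read(s1,b5) ✓  (t4,b6,s3)→read(s3,b6) ✓
Counterexamples (restrictor triples failing the scope): 4.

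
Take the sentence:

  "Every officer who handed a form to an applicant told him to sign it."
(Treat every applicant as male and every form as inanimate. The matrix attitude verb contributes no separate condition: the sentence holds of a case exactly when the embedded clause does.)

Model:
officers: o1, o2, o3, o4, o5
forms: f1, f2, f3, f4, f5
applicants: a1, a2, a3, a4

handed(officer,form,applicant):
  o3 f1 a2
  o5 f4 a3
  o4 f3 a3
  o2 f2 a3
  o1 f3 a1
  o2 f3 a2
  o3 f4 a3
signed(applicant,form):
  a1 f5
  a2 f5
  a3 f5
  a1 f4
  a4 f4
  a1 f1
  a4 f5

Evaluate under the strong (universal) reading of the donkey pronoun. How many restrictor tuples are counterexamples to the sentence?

"him" takes "an applicant" as antecedent and "it" takes "a form"; both are donkey pronouns co-varying with the restrictor.
Strong reading: for every (o,f,a) with handed(o,f,a), signed(a,f).
Restrictor triples: (o1,f3,a1)→signed(a1,f3) ✗  (o2,f2,a3)→signed(a3,f2) ✗  (o2,f3,a2)→signed(a2,f3) ✗  (o3,f1,a2)→signed(a2,f1) ✗  (o3,f4,a3)→signed(a3,f4) ✗  (o4,f3,a3)→signed(a3,f3) ✗  (o5,f4,a3)→signed(a3,f4) ✗
Counterexamples (restrictor triples failing the scope): 7.

7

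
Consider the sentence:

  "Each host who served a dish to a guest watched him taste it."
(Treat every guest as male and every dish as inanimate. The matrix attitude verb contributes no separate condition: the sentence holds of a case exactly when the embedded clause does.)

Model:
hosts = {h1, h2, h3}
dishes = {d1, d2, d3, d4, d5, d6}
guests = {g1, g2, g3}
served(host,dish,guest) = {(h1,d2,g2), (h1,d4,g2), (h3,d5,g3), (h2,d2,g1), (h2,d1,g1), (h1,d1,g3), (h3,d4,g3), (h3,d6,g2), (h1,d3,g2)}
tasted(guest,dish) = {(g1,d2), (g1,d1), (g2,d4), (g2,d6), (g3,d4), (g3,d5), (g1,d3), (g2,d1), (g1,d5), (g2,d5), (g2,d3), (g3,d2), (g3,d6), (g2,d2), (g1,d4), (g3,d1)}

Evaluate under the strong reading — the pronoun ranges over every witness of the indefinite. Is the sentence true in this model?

"him" takes "a guest" as antecedent and "it" takes "a dish"; both are donkey pronouns co-varying with the restrictor.
Strong reading: for every (h,d,g) with served(h,d,g), tasted(g,d).
Restrictor triples: (h1,d1,g3)→tasted(g3,d1) ✓  (h1,d2,g2)→tasted(g2,d2) ✓  (h1,d3,g2)→tasted(g2,d3) ✓  (h1,d4,g2)→tasted(g2,d4) ✓  (h2,d1,g1)→tasted(g1,d1) ✓  (h2,d2,g1)→tasted(g1,d2) ✓  (h3,d4,g3)→tasted(g3,d4) ✓  (h3,d5,g3)→tasted(g3,d5) ✓  (h3,d6,g2)→tasted(g2,d6) ✓
Every restrictor triple satisfies the scope.

True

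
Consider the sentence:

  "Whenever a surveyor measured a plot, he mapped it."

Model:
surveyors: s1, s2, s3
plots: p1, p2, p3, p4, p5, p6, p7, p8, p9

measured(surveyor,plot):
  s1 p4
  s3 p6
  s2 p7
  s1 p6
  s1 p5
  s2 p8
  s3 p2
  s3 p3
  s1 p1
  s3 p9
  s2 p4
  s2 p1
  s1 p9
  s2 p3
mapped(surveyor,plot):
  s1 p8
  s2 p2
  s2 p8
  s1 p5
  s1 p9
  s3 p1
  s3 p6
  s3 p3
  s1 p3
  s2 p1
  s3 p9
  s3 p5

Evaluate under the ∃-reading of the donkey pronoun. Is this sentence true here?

True

"it" takes "a plot" as antecedent — a donkey pronoun bound across the clause boundary.
Weak reading: every surveyor s with some measured-plot has at least one measured-plot p such that mapped(s,p).
Per surveyor: s1:✓  s2:✓  s3:✓
Every surveyor in the restrictor has a witness.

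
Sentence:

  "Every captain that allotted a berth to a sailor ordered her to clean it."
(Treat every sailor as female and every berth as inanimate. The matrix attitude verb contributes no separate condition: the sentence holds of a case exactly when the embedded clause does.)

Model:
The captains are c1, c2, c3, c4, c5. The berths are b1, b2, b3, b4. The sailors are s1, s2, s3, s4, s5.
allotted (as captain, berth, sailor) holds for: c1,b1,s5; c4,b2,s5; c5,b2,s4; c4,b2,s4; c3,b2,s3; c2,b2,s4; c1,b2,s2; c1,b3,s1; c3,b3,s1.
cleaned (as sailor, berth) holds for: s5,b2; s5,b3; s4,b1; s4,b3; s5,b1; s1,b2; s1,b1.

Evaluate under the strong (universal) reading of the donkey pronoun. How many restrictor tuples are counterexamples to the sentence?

"her" takes "a sailor" as antecedent and "it" takes "a berth"; both are donkey pronouns co-varying with the restrictor.
Strong reading: for every (c,b,s) with allotted(c,b,s), cleaned(s,b).
Restrictor triples: (c1,b1,s5)→cleaned(s5,b1) ✓  (c1,b2,s2)→cleaned(s2,b2) ✗  (c1,b3,s1)→cleaned(s1,b3) ✗  (c2,b2,s4)→cleaned(s4,b2) ✗  (c3,b2,s3)→cleaned(s3,b2) ✗  (c3,b3,s1)→cleaned(s1,b3) ✗  (c4,b2,s4)→cleaned(s4,b2) ✗  (c4,b2,s5)→cleaned(s5,b2) ✓  (c5,b2,s4)→cleaned(s4,b2) ✗
Counterexamples (restrictor triples failing the scope): 7.

7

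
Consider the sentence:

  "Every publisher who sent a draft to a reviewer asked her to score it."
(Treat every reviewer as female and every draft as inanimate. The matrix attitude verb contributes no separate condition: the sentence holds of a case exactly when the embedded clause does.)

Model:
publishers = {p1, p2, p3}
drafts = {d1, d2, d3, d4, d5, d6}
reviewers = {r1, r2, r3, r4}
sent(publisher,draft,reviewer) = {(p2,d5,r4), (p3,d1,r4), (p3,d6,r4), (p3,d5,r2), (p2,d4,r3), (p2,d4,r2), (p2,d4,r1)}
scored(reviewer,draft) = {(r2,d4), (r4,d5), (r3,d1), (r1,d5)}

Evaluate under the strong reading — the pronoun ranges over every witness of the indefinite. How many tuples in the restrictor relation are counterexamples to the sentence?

5

"her" takes "a reviewer" as antecedent and "it" takes "a draft"; both are donkey pronouns co-varying with the restrictor.
Strong reading: for every (p,d,r) with sent(p,d,r), scored(r,d).
Restrictor triples: (p2,d4,r1)→scored(r1,d4) ✗  (p2,d4,r2)→scored(r2,d4) ✓  (p2,d4,r3)→scored(r3,d4) ✗  (p2,d5,r4)→scored(r4,d5) ✓  (p3,d1,r4)→scored(r4,d1) ✗  (p3,d5,r2)→scored(r2,d5) ✗  (p3,d6,r4)→scored(r4,d6) ✗
Counterexamples (restrictor triples failing the scope): 5.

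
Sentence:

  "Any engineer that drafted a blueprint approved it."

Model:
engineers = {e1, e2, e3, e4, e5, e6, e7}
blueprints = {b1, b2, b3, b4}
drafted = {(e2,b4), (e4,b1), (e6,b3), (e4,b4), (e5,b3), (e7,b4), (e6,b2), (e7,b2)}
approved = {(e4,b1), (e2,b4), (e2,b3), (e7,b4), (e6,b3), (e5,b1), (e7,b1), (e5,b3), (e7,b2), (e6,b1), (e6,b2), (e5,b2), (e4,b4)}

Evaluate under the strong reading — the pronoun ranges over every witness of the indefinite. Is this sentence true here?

True

"it" takes "a blueprint" as antecedent — a donkey pronoun bound across the clause boundary.
Strong reading: for every (e,b) with drafted(e,b), approved(e,b).
Restrictor pairs: (e2,b4) ✓  (e4,b1) ✓  (e4,b4) ✓  (e5,b3) ✓  (e6,b2) ✓  (e6,b3) ✓  (e7,b2) ✓  (e7,b4) ✓
Every restrictor pair satisfies the scope.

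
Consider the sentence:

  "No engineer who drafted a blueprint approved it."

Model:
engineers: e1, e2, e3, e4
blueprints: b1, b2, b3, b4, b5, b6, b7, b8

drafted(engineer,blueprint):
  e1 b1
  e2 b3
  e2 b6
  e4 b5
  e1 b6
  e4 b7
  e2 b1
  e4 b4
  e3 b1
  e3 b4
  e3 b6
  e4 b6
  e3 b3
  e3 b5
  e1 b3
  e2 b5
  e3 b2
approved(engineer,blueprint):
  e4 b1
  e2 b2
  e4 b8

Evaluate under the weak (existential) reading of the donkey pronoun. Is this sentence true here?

"it" takes "a blueprint" as antecedent — a donkey pronoun bound across the clause boundary.
Truth condition: for no (e,b) with drafted(e,b) does approved(e,b) hold.
Restrictor pairs — does the scope hold? (e1,b1):fails  (e1,b3):fails  (e1,b6):fails  (e2,b1):fails  (e2,b3):fails  (e2,b5):fails  (e2,b6):fails  (e3,b1):fails  (e3,b2):fails  (e3,b3):fails  (e3,b4):fails  (e3,b5):fails  (e3,b6):fails  (e4,b4):fails  (e4,b5):fails  (e4,b6):fails  (e4,b7):fails
Scope holds for no restrictor pair, so the sentence is true.

True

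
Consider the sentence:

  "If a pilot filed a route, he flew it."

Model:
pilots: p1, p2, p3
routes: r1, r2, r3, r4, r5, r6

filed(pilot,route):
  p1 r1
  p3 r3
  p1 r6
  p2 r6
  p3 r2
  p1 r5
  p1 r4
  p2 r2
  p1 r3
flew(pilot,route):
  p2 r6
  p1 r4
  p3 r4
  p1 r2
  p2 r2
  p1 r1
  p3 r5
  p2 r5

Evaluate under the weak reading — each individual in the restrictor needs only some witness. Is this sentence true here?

"it" takes "a route" as antecedent — a donkey pronoun bound across the clause boundary.
Weak reading: every pilot p with some filed-route has at least one filed-route r such that flew(p,r).
Per pilot: p1:✓  p2:✓  p3:✗
p3 has no witness among its filed-routes.

False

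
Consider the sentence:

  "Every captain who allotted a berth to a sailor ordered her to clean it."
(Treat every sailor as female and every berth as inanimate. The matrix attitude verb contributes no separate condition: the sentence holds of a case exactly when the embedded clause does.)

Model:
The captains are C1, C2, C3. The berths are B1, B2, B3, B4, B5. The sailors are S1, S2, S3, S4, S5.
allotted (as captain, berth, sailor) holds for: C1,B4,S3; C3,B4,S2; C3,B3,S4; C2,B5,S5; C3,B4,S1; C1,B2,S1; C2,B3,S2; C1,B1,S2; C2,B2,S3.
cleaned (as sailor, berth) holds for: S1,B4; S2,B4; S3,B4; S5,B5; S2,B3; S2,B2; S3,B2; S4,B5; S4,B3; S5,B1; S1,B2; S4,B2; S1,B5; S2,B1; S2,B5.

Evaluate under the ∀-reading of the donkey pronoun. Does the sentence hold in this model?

True

"her" takes "a sailor" as antecedent and "it" takes "a berth"; both are donkey pronouns co-varying with the restrictor.
Strong reading: for every (c,b,s) with allotted(c,b,s), cleaned(s,b).
Restrictor triples: (C1,B1,S2)→cleaned(S2,B1) ✓  (C1,B2,S1)→cleaned(S1,B2) ✓  (C1,B4,S3)→cleaned(S3,B4) ✓  (C2,B2,S3)→cleaned(S3,B2) ✓  (C2,B3,S2)→cleaned(S2,B3) ✓  (C2,B5,S5)→cleaned(S5,B5) ✓  (C3,B3,S4)→cleaned(S4,B3) ✓  (C3,B4,S1)→cleaned(S1,B4) ✓  (C3,B4,S2)→cleaned(S2,B4) ✓
Every restrictor triple satisfies the scope.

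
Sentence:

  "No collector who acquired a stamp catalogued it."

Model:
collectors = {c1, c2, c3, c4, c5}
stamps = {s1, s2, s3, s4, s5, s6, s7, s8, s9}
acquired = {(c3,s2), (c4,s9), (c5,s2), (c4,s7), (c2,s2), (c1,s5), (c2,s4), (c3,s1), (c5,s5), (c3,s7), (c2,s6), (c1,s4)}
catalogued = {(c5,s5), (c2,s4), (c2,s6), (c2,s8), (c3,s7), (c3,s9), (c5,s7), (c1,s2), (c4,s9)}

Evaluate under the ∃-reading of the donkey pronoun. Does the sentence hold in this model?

"it" takes "a stamp" as antecedent — a donkey pronoun bound across the clause boundary.
Truth condition: for no (c,s) with acquired(c,s) does catalogued(c,s) hold.
Restrictor pairs — does the scope hold? (c1,s4):fails  (c1,s5):fails  (c2,s2):fails  (c2,s4):holds  (c2,s6):holds  (c3,s1):fails  (c3,s2):fails  (c3,s7):holds  (c4,s7):fails  (c4,s9):holds  (c5,s2):fails  (c5,s5):holds
Scope holds for 5 pair(s), so the sentence is false.

False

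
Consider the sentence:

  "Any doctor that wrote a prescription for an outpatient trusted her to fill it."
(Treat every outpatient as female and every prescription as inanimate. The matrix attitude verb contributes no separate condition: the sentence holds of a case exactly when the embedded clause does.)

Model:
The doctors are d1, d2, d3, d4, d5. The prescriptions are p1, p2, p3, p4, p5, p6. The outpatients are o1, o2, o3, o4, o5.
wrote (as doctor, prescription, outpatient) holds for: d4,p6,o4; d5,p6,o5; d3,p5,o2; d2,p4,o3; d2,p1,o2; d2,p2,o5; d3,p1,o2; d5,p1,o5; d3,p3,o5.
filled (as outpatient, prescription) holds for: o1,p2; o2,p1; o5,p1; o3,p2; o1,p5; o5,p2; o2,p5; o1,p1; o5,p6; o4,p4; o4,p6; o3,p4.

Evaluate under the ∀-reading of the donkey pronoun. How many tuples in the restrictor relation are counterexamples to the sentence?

1

"her" takes "an outpatient" as antecedent and "it" takes "a prescription"; both are donkey pronouns co-varying with the restrictor.
Strong reading: for every (d,p,o) with wrote(d,p,o), filled(o,p).
Restrictor triples: (d2,p1,o2)→filled(o2,p1) ✓  (d2,p2,o5)→filled(o5,p2) ✓  (d2,p4,o3)→filled(o3,p4) ✓  (d3,p1,o2)→filled(o2,p1) ✓  (d3,p3,o5)→filled(o5,p3) ✗  (d3,p5,o2)→filled(o2,p5) ✓  (d4,p6,o4)→filled(o4,p6) ✓  (d5,p1,o5)→filled(o5,p1) ✓  (d5,p6,o5)→filled(o5,p6) ✓
Counterexamples (restrictor triples failing the scope): 1.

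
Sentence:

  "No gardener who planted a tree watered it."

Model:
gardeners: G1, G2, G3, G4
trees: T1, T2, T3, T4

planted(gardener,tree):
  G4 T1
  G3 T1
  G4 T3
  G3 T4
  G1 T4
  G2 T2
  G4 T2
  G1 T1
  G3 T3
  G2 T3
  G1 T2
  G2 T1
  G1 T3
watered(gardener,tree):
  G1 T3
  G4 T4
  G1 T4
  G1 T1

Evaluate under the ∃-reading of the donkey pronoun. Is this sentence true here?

"it" takes "a tree" as antecedent — a donkey pronoun bound across the clause boundary.
Truth condition: for no (g,t) with planted(g,t) does watered(g,t) hold.
Restrictor pairs — does the scope hold? (G1,T1):holds  (G1,T2):fails  (G1,T3):holds  (G1,T4):holds  (G2,T1):fails  (G2,T2):fails  (G2,T3):fails  (G3,T1):fails  (G3,T3):fails  (G3,T4):fails  (G4,T1):fails  (G4,T2):fails  (G4,T3):fails
Scope holds for 3 pair(s), so the sentence is false.

False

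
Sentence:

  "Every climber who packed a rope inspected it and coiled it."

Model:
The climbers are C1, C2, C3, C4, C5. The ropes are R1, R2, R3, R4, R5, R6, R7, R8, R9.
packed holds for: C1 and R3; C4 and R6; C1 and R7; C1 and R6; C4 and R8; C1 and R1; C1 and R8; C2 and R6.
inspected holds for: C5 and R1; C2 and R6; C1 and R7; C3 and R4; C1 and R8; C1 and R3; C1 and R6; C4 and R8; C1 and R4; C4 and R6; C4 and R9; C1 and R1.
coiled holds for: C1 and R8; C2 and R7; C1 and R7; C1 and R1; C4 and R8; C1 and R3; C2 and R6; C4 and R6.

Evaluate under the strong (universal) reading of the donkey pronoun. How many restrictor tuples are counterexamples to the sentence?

1

"it" takes "a rope" as antecedent — a donkey pronoun bound across the clause boundary.
Strong reading: for every (c,r) with packed(c,r), inspected(c,r) ∧ coiled(c,r).
Restrictor pairs: (C1,R1) ✓  (C1,R3) ✓  (C1,R6) ✗  (C1,R7) ✓  (C1,R8) ✓  (C2,R6) ✓  (C4,R6) ✓  (C4,R8) ✓
Counterexamples (restrictor pairs failing the scope): 1.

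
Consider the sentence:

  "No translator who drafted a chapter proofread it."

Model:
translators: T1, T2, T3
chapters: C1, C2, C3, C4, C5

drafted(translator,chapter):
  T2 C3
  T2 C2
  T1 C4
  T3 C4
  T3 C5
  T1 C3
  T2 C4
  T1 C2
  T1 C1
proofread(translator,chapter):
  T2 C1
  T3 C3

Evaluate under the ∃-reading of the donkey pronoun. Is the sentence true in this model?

"it" takes "a chapter" as antecedent — a donkey pronoun bound across the clause boundary.
Truth condition: for no (t,c) with drafted(t,c) does proofread(t,c) hold.
Restrictor pairs — does the scope hold? (T1,C1):fails  (T1,C2):fails  (T1,C3):fails  (T1,C4):fails  (T2,C2):fails  (T2,C3):fails  (T2,C4):fails  (T3,C4):fails  (T3,C5):fails
Scope holds for no restrictor pair, so the sentence is true.

True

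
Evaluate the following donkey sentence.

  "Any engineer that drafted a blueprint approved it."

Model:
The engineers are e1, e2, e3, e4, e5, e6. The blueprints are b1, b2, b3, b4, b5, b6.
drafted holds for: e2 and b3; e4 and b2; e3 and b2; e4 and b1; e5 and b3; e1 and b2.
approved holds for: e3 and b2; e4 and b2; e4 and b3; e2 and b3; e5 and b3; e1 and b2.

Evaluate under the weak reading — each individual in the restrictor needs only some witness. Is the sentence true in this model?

True

"it" takes "a blueprint" as antecedent — a donkey pronoun bound across the clause boundary.
Weak reading: every engineer e with some drafted-blueprint has at least one drafted-blueprint b such that approved(e,b).
Per engineer: e1:✓  e2:✓  e3:✓  e4:✓  e5:✓
Every engineer in the restrictor has a witness.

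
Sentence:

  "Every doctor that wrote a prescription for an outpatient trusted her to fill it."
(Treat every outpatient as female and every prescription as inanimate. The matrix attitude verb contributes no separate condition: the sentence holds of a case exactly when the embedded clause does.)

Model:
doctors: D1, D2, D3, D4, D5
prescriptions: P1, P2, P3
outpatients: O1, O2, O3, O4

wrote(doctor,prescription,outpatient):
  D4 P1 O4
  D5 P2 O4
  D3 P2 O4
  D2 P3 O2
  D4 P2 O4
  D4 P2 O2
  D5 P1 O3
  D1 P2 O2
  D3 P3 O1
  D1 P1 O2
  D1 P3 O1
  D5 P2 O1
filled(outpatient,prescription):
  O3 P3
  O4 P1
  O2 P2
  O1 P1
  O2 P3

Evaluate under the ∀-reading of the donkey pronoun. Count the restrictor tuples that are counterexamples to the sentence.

8

"her" takes "an outpatient" as antecedent and "it" takes "a prescription"; both are donkey pronouns co-varying with the restrictor.
Strong reading: for every (d,p,o) with wrote(d,p,o), filled(o,p).
Restrictor triples: (D1,P1,O2)→filled(O2,P1) ✗  (D1,P2,O2)→filled(O2,P2) ✓  (D1,P3,O1)→filled(O1,P3) ✗  (D2,P3,O2)→filled(O2,P3) ✓  (D3,P2,O4)→filled(O4,P2) ✗  (D3,P3,O1)→filled(O1,P3) ✗  (D4,P1,O4)→filled(O4,P1) ✓  (D4,P2,O2)→filled(O2,P2) ✓  (D4,P2,O4)→filled(O4,P2) ✗  (D5,P1,O3)→filled(O3,P1) ✗  (D5,P2,O1)→filled(O1,P2) ✗  (D5,P2,O4)→filled(O4,P2) ✗
Counterexamples (restrictor triples failing the scope): 8.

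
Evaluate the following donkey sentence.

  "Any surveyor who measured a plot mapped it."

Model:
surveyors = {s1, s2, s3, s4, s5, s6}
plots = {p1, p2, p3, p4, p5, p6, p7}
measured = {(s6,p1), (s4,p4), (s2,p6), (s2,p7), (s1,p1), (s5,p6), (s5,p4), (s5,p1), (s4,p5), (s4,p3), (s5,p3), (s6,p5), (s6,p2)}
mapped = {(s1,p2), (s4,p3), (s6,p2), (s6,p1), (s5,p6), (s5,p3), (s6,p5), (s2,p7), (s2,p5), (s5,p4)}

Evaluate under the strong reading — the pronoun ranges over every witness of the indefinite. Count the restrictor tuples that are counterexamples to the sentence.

"it" takes "a plot" as antecedent — a donkey pronoun bound across the clause boundary.
Strong reading: for every (s,p) with measured(s,p), mapped(s,p).
Restrictor pairs: (s1,p1) ✗  (s2,p6) ✗  (s2,p7) ✓  (s4,p3) ✓  (s4,p4) ✗  (s4,p5) ✗  (s5,p1) ✗  (s5,p3) ✓  (s5,p4) ✓  (s5,p6) ✓  (s6,p1) ✓  (s6,p2) ✓  (s6,p5) ✓
Counterexamples (restrictor pairs failing the scope): 5.

5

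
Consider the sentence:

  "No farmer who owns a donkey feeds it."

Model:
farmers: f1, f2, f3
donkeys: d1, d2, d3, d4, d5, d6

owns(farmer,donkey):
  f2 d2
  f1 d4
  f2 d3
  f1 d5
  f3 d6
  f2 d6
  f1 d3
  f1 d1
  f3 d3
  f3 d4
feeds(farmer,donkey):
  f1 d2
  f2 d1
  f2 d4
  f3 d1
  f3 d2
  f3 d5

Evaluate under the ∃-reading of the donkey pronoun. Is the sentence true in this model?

True

"it" takes "a donkey" as antecedent — a donkey pronoun bound across the clause boundary.
Truth condition: for no (f,d) with owns(f,d) does feeds(f,d) hold.
Restrictor pairs — does the scope hold? (f1,d1):fails  (f1,d3):fails  (f1,d4):fails  (f1,d5):fails  (f2,d2):fails  (f2,d3):fails  (f2,d6):fails  (f3,d3):fails  (f3,d4):fails  (f3,d6):fails
Scope holds for no restrictor pair, so the sentence is true.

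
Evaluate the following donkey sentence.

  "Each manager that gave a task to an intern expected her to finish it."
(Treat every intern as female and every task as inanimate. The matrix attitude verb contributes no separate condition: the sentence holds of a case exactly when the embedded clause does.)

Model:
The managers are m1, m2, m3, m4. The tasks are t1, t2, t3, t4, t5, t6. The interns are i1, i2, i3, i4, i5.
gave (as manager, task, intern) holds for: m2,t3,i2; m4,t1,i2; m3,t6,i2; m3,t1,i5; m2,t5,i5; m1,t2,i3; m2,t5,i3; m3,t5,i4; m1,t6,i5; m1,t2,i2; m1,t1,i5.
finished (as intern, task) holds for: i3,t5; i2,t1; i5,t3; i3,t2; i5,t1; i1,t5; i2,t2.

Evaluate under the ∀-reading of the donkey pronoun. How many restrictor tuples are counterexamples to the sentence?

"her" takes "an intern" as antecedent and "it" takes "a task"; both are donkey pronouns co-varying with the restrictor.
Strong reading: for every (m,t,i) with gave(m,t,i), finished(i,t).
Restrictor triples: (m1,t1,i5)→finished(i5,t1) ✓  (m1,t2,i2)→finished(i2,t2) ✓  (m1,t2,i3)→finished(i3,t2) ✓  (m1,t6,i5)→finished(i5,t6) ✗  (m2,t3,i2)→finished(i2,t3) ✗  (m2,t5,i3)→finished(i3,t5) ✓  (m2,t5,i5)→finished(i5,t5) ✗  (m3,t1,i5)→finished(i5,t1) ✓  (m3,t5,i4)→finished(i4,t5) ✗  (m3,t6,i2)→finished(i2,t6) ✗  (m4,t1,i2)→finished(i2,t1) ✓
Counterexamples (restrictor triples failing the scope): 5.

5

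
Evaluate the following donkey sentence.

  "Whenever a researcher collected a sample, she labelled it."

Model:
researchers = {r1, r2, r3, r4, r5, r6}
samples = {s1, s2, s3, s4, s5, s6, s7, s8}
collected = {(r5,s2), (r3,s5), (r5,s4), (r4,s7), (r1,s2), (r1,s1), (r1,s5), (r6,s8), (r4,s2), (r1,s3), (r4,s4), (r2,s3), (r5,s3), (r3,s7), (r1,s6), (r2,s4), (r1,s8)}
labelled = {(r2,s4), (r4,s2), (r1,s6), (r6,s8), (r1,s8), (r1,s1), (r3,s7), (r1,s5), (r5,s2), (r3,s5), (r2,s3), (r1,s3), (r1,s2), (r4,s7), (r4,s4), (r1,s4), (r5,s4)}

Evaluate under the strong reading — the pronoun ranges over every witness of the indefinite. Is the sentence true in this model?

False

"it" takes "a sample" as antecedent — a donkey pronoun bound across the clause boundary.
Strong reading: for every (r,s) with collected(r,s), labelled(r,s).
Restrictor pairs: (r1,s1) ✓  (r1,s2) ✓  (r1,s3) ✓  (r1,s5) ✓  (r1,s6) ✓  (r1,s8) ✓  (r2,s3) ✓  (r2,s4) ✓  (r3,s5) ✓  (r3,s7) ✓  (r4,s2) ✓  (r4,s4) ✓  (r4,s7) ✓  (r5,s2) ✓  (r5,s3) ✗  (r5,s4) ✓  (r6,s8) ✓
Counterexample: (r5,s3) is in collected but fails the scope.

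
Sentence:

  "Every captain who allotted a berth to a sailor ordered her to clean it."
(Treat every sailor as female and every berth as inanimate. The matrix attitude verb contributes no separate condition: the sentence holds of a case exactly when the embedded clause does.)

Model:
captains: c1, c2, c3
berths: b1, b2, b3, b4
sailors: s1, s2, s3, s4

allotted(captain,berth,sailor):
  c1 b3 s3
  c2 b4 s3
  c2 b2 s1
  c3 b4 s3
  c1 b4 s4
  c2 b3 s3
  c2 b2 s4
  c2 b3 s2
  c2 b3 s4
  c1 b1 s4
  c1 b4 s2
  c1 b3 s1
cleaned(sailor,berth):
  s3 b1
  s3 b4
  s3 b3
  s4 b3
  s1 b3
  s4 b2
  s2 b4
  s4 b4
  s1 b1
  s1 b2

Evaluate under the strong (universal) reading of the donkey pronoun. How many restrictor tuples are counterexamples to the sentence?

2

"her" takes "a sailor" as antecedent and "it" takes "a berth"; both are donkey pronouns co-varying with the restrictor.
Strong reading: for every (c,b,s) with allotted(c,b,s), cleaned(s,b).
Restrictor triples: (c1,b1,s4)→cleaned(s4,b1) ✗  (c1,b3,s1)→cleaned(s1,b3) ✓  (c1,b3,s3)→cleaned(s3,b3) ✓  (c1,b4,s2)→cleaned(s2,b4) ✓  (c1,b4,s4)→cleaned(s4,b4) ✓  (c2,b2,s1)→cleaned(s1,b2) ✓  (c2,b2,s4)→cleaned(s4,b2) ✓  (c2,b3,s2)→cleaned(s2,b3) ✗  (c2,b3,s3)→cleaned(s3,b3) ✓  (c2,b3,s4)→cleaned(s4,b3) ✓  (c2,b4,s3)→cleaned(s3,b4) ✓  (c3,b4,s3)→cleaned(s3,b4) ✓
Counterexamples (restrictor triples failing the scope): 2.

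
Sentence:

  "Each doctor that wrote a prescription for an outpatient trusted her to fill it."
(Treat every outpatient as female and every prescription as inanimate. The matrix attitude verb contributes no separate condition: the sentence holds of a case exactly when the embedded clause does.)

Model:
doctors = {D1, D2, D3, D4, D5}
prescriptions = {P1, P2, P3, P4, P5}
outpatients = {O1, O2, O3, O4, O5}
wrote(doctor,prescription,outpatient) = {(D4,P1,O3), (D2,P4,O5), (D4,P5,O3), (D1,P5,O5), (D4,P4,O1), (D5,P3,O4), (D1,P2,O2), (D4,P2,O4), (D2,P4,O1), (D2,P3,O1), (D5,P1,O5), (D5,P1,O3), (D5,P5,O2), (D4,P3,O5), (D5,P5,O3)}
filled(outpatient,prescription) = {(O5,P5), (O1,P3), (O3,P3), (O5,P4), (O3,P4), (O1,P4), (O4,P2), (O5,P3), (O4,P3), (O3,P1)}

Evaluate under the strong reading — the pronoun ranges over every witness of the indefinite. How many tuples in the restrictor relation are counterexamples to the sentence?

5

"her" takes "an outpatient" as antecedent and "it" takes "a prescription"; both are donkey pronouns co-varying with the restrictor.
Strong reading: for every (d,p,o) with wrote(d,p,o), filled(o,p).
Restrictor triples: (D1,P2,O2)→filled(O2,P2) ✗  (D1,P5,O5)→filled(O5,P5) ✓  (D2,P3,O1)→filled(O1,P3) ✓  (D2,P4,O1)→filled(O1,P4) ✓  (D2,P4,O5)→filled(O5,P4) ✓  (D4,P1,O3)→filled(O3,P1) ✓  (D4,P2,O4)→filled(O4,P2) ✓  (D4,P3,O5)→filled(O5,P3) ✓  (D4,P4,O1)→filled(O1,P4) ✓  (D4,P5,O3)→filled(O3,P5) ✗  (D5,P1,O3)→filled(O3,P1) ✓  (D5,P1,O5)→filled(O5,P1) ✗  (D5,P3,O4)→filled(O4,P3) ✓  (D5,P5,O2)→filled(O2,P5) ✗  (D5,P5,O3)→filled(O3,P5) ✗
Counterexamples (restrictor triples failing the scope): 5.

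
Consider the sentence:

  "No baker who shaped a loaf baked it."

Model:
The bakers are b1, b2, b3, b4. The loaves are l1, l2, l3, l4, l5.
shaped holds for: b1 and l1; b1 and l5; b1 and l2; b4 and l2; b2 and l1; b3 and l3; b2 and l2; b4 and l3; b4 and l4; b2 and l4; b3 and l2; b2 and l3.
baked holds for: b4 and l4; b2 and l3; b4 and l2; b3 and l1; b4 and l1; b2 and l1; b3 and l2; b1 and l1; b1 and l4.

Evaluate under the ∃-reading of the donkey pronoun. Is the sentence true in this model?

"it" takes "a loaf" as antecedent — a donkey pronoun bound across the clause boundary.
Truth condition: for no (b,l) with shaped(b,l) does baked(b,l) hold.
Restrictor pairs — does the scope hold? (b1,l1):holds  (b1,l2):fails  (b1,l5):fails  (b2,l1):holds  (b2,l2):fails  (b2,l3):holds  (b2,l4):fails  (b3,l2):holds  (b3,l3):fails  (b4,l2):holds  (b4,l3):fails  (b4,l4):holds
Scope holds for 6 pair(s), so the sentence is false.

False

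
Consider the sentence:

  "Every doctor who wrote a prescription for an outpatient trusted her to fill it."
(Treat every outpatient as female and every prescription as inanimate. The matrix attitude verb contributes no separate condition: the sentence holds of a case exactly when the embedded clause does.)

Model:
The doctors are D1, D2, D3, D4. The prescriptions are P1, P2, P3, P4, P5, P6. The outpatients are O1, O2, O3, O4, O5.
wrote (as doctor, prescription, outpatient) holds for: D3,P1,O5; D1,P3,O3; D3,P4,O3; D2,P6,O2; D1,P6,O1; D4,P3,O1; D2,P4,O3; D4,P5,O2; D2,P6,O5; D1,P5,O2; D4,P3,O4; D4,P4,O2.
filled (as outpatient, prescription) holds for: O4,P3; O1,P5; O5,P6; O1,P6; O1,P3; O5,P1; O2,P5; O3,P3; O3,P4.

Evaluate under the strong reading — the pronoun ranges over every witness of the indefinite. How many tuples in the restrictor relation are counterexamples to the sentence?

2

"her" takes "an outpatient" as antecedent and "it" takes "a prescription"; both are donkey pronouns co-varying with the restrictor.
Strong reading: for every (d,p,o) with wrote(d,p,o), filled(o,p).
Restrictor triples: (D1,P3,O3)→filled(O3,P3) ✓  (D1,P5,O2)→filled(O2,P5) ✓  (D1,P6,O1)→filled(O1,P6) ✓  (D2,P4,O3)→filled(O3,P4) ✓  (D2,P6,O2)→filled(O2,P6) ✗  (D2,P6,O5)→filled(O5,P6) ✓  (D3,P1,O5)→filled(O5,P1) ✓  (D3,P4,O3)→filled(O3,P4) ✓  (D4,P3,O1)→filled(O1,P3) ✓  (D4,P3,O4)→filled(O4,P3) ✓  (D4,P4,O2)→filled(O2,P4) ✗  (D4,P5,O2)→filled(O2,P5) ✓
Counterexamples (restrictor triples failing the scope): 2.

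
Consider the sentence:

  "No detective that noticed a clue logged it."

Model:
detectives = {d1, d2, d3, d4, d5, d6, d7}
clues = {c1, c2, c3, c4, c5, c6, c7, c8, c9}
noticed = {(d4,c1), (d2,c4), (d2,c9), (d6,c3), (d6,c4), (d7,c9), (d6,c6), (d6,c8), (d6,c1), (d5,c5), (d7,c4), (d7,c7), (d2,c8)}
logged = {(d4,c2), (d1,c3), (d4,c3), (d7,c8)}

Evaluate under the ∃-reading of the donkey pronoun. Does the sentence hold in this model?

"it" takes "a clue" as antecedent — a donkey pronoun bound across the clause boundary.
Truth condition: for no (d,c) with noticed(d,c) does logged(d,c) hold.
Restrictor pairs — does the scope hold? (d2,c4):fails  (d2,c8):fails  (d2,c9):fails  (d4,c1):fails  (d5,c5):fails  (d6,c1):fails  (d6,c3):fails  (d6,c4):fails  (d6,c6):fails  (d6,c8):fails  (d7,c4):fails  (d7,c7):fails  (d7,c9):fails
Scope holds for no restrictor pair, so the sentence is true.

True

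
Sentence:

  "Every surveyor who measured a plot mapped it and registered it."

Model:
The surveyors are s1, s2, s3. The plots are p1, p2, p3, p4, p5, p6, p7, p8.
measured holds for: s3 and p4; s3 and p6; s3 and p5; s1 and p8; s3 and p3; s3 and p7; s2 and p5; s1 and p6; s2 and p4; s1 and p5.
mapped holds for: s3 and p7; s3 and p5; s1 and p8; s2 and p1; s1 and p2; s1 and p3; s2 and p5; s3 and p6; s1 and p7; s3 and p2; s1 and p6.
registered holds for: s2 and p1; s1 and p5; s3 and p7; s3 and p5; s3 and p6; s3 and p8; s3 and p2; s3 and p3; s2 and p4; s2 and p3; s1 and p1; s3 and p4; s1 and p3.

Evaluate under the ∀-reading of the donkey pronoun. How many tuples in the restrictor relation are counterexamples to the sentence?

"it" takes "a plot" as antecedent — a donkey pronoun bound across the clause boundary.
Strong reading: for every (s,p) with measured(s,p), mapped(s,p) ∧ registered(s,p).
Restrictor pairs: (s1,p5) ✗  (s1,p6) ✗  (s1,p8) ✗  (s2,p4) ✗  (s2,p5) ✗  (s3,p3) ✗  (s3,p4) ✗  (s3,p5) ✓  (s3,p6) ✓  (s3,p7) ✓
Counterexamples (restrictor pairs failing the scope): 7.

7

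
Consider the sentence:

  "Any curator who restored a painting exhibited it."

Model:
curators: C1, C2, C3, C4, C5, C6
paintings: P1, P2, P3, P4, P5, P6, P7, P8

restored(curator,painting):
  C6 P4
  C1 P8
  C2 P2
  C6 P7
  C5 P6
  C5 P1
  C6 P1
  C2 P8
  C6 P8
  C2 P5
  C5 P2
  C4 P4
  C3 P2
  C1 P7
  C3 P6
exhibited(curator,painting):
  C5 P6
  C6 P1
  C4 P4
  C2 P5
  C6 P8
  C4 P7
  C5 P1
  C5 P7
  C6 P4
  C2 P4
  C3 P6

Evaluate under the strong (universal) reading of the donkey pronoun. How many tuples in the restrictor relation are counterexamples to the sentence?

7

"it" takes "a painting" as antecedent — a donkey pronoun bound across the clause boundary.
Strong reading: for every (c,p) with restored(c,p), exhibited(c,p).
Restrictor pairs: (C1,P7) ✗  (C1,P8) ✗  (C2,P2) ✗  (C2,P5) ✓  (C2,P8) ✗  (C3,P2) ✗  (C3,P6) ✓  (C4,P4) ✓  (C5,P1) ✓  (C5,P2) ✗  (C5,P6) ✓  (C6,P1) ✓  (C6,P4) ✓  (C6,P7) ✗  (C6,P8) ✓
Counterexamples (restrictor pairs failing the scope): 7.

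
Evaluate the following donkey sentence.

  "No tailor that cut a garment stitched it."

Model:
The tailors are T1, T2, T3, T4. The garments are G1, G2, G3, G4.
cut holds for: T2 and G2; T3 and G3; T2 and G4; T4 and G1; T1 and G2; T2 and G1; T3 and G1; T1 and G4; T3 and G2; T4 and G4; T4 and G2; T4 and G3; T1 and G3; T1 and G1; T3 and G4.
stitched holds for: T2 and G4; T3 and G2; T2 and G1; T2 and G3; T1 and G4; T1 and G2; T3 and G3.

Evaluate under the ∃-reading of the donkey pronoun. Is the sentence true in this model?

"it" takes "a garment" as antecedent — a donkey pronoun bound across the clause boundary.
Truth condition: for no (t,g) with cut(t,g) does stitched(t,g) hold.
Restrictor pairs — does the scope hold? (T1,G1):fails  (T1,G2):holds  (T1,G3):fails  (T1,G4):holds  (T2,G1):holds  (T2,G2):fails  (T2,G4):holds  (T3,G1):fails  (T3,G2):holds  (T3,G3):holds  (T3,G4):fails  (T4,G1):fails  (T4,G2):fails  (T4,G3):fails  (T4,G4):fails
Scope holds for 6 pair(s), so the sentence is false.

False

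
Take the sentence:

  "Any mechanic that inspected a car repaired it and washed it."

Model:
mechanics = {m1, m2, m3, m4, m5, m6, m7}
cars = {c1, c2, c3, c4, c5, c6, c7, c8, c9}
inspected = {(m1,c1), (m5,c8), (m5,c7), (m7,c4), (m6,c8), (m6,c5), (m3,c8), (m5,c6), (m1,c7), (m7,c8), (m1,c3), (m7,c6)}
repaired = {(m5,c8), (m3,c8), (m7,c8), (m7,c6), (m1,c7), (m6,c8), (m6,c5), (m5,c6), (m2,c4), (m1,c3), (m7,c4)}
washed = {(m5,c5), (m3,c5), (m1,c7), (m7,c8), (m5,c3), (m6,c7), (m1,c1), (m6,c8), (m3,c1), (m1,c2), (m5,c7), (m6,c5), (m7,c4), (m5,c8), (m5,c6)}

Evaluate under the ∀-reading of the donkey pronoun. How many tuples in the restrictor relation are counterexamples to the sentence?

5

"it" takes "a car" as antecedent — a donkey pronoun bound across the clause boundary.
Strong reading: for every (m,c) with inspected(m,c), repaired(m,c) ∧ washed(m,c).
Restrictor pairs: (m1,c1) ✗  (m1,c3) ✗  (m1,c7) ✓  (m3,c8) ✗  (m5,c6) ✓  (m5,c7) ✗  (m5,c8) ✓  (m6,c5) ✓  (m6,c8) ✓  (m7,c4) ✓  (m7,c6) ✗  (m7,c8) ✓
Counterexamples (restrictor pairs failing the scope): 5.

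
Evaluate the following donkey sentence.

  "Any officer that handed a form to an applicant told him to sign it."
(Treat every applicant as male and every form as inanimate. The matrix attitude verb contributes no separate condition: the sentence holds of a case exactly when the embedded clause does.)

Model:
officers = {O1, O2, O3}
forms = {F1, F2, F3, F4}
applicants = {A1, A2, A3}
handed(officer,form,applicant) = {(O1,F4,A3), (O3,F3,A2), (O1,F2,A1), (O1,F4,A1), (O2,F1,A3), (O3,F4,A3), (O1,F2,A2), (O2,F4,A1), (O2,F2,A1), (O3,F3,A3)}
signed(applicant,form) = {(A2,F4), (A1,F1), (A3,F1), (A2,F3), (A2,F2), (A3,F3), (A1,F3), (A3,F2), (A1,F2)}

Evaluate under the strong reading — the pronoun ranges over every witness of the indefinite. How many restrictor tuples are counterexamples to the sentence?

4

"him" takes "an applicant" as antecedent and "it" takes "a form"; both are donkey pronouns co-varying with the restrictor.
Strong reading: for every (o,f,a) with handed(o,f,a), signed(a,f).
Restrictor triples: (O1,F2,A1)→signed(A1,F2) ✓  (O1,F2,A2)→signed(A2,F2) ✓  (O1,F4,A1)→signed(A1,F4) ✗  (O1,F4,A3)→signed(A3,F4) ✗  (O2,F1,A3)→signed(A3,F1) ✓  (O2,F2,A1)→signed(A1,F2) ✓  (O2,F4,A1)→signed(A1,F4) ✗  (O3,F3,A2)→signed(A2,F3) ✓  (O3,F3,A3)→signed(A3,F3) ✓  (O3,F4,A3)→signed(A3,F4) ✗
Counterexamples (restrictor triples failing the scope): 4.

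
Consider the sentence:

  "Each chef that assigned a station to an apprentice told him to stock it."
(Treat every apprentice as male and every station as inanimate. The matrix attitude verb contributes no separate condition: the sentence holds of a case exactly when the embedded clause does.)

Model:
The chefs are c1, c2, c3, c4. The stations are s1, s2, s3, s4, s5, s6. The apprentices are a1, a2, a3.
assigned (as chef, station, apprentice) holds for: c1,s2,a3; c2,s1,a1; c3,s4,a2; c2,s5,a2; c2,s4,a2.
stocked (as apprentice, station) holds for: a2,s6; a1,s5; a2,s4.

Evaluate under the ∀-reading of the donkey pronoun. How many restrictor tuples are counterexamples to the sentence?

3

"him" takes "an apprentice" as antecedent and "it" takes "a station"; both are donkey pronouns co-varying with the restrictor.
Strong reading: for every (c,s,a) with assigned(c,s,a), stocked(a,s).
Restrictor triples: (c1,s2,a3)→stocked(a3,s2) ✗  (c2,s1,a1)→stocked(a1,s1) ✗  (c2,s4,a2)→stocked(a2,s4) ✓  (c2,s5,a2)→stocked(a2,s5) ✗  (c3,s4,a2)→stocked(a2,s4) ✓
Counterexamples (restrictor triples failing the scope): 3.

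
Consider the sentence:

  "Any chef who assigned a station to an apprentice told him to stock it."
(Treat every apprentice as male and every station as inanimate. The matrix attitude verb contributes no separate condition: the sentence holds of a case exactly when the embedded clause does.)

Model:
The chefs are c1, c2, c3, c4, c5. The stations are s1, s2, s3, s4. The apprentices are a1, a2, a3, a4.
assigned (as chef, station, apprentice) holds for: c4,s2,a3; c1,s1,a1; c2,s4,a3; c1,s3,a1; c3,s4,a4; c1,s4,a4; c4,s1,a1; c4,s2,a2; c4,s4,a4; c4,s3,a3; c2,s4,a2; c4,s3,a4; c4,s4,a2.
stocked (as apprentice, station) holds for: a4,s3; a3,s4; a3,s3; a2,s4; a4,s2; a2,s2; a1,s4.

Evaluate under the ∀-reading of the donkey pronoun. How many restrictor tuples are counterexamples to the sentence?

"him" takes "an apprentice" as antecedent and "it" takes "a station"; both are donkey pronouns co-varying with the restrictor.
Strong reading: for every (c,s,a) with assigned(c,s,a), stocked(a,s).
Restrictor triples: (c1,s1,a1)→stocked(a1,s1) ✗  (c1,s3,a1)→stocked(a1,s3) ✗  (c1,s4,a4)→stocked(a4,s4) ✗  (c2,s4,a2)→stocked(a2,s4) ✓  (c2,s4,a3)→stocked(a3,s4) ✓  (c3,s4,a4)→stocked(a4,s4) ✗  (c4,s1,a1)→stocked(a1,s1) ✗  (c4,s2,a2)→stocked(a2,s2) ✓  (c4,s2,a3)→stocked(a3,s2) ✗  (c4,s3,a3)→stocked(a3,s3) ✓  (c4,s3,a4)→stocked(a4,s3) ✓  (c4,s4,a2)→stocked(a2,s4) ✓  (c4,s4,a4)→stocked(a4,s4) ✗
Counterexamples (restrictor triples failing the scope): 7.

7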